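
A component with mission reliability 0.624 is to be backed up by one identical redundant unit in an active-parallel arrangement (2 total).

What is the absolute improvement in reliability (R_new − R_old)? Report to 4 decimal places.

R_before = 0.624
R_after = 1 − (1 − 0.624)^2 = 0.8586
ΔR = 0.8586 − 0.624 = 0.2346

0.2346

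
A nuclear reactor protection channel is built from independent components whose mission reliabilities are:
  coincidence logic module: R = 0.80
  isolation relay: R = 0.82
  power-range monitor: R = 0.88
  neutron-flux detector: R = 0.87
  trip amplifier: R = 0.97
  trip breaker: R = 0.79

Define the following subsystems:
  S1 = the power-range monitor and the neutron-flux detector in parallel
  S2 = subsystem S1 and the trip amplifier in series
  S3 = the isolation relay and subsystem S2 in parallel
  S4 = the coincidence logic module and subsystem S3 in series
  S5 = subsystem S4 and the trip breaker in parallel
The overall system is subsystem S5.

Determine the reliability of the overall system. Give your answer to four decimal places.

Parallel (power-range monitor and neutron-flux detector): 1 − (1 − 0.880000)(1 − 0.870000) = 0.984400
Series ([0.984400] and trip amplifier): 0.984400 × 0.970000 = 0.954868
Parallel (isolation relay and [0.954868]): 1 − (1 − 0.820000)(1 − 0.954868) = 0.991876
Series (coincidence logic module and [0.991876]): 0.800000 × 0.991876 = 0.793501
Parallel ([0.793501] and trip breaker): 1 − (1 − 0.793501)(1 − 0.790000) = 0.9566

0.9566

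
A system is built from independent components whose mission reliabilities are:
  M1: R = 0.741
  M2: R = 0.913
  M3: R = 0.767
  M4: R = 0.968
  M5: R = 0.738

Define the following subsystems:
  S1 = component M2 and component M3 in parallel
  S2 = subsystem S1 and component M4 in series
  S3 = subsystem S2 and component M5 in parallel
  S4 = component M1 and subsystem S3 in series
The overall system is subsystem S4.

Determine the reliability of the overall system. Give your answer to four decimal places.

0.7310

Parallel (M2 and M3): 1 − (1 − 0.913000)(1 − 0.767000) = 0.979729
Series ([0.979729] and M4): 0.979729 × 0.968000 = 0.948378
Parallel ([0.948378] and M5): 1 − (1 − 0.948378)(1 − 0.738000) = 0.986475
Series (M1 and [0.986475]): 0.741000 × 0.986475 = 0.7310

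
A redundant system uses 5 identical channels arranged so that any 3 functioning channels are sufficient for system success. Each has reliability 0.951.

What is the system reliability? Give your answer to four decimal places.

R = Σ_{i=3}^{5} C(5,i) p^i (1−p)^{5−i} with p = 0.951
C(5,3)·0.951^3·0.049^2 = 0.020651
C(5,4)·0.951^4·0.049^1 = 0.200396
C(5,5)·0.951^5·0.049^0 = 0.777862
Sum = 0.9989

0.9989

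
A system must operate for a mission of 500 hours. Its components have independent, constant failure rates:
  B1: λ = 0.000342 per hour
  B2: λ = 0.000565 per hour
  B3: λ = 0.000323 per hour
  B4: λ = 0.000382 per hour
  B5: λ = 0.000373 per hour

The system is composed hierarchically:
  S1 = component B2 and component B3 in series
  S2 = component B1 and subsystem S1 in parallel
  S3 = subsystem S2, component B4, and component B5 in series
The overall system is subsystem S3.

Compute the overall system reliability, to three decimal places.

R(B1) = exp(−0.000342 × 500) = 0.84282
R(B2) = exp(−0.000565 × 500) = 0.75390
R(B3) = exp(−0.000323 × 500) = 0.85087
R(B4) = exp(−0.000382 × 500) = 0.82613
R(B5) = exp(−0.000373 × 500) = 0.82986
Series (B2 and B3): 0.75390 × 0.85087 = 0.64147
Parallel (B1 and [0.64147]): 1 − (1 − 0.84282)(1 − 0.64147) = 0.94365
Series ([0.94365], B4, and B5): 0.94365 × 0.82613 × 0.82986 = 0.647

0.647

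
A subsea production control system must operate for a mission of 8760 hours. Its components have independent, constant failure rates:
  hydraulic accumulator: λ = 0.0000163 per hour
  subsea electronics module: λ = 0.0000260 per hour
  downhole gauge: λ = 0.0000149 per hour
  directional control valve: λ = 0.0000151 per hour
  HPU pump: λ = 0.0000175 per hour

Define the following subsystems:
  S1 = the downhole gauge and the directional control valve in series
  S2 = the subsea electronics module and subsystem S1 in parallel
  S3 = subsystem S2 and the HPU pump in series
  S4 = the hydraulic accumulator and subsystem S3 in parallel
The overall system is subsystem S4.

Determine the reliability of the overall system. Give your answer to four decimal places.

0.9757

R(hydraulic accumulator) = exp(−0.0000163 × 8760) = 0.866938
R(subsea electronics module) = exp(−0.0000260 × 8760) = 0.796315
R(downhole gauge) = exp(−0.0000149 × 8760) = 0.877635
R(directional control valve) = exp(−0.0000151 × 8760) = 0.876099
R(HPU pump) = exp(−0.0000175 × 8760) = 0.857872
Series (downhole gauge and directional control valve): 0.877635 × 0.876099 = 0.768895
Parallel (subsea electronics module and [0.768895]): 1 − (1 − 0.796315)(1 − 0.768895) = 0.952927
Series ([0.952927] and HPU pump): 0.952927 × 0.857872 = 0.817489
Parallel (hydraulic accumulator and [0.817489]): 1 − (1 − 0.866938)(1 − 0.817489) = 0.9757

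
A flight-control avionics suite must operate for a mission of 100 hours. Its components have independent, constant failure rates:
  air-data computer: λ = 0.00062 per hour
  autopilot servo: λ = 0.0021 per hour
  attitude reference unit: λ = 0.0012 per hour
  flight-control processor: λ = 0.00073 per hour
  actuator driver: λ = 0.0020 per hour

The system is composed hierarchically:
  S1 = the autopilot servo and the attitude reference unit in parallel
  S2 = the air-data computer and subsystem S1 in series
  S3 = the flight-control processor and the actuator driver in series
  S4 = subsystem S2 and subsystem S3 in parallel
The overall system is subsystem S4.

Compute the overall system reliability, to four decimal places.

R(air-data computer) = exp(−0.00062 × 100) = 0.939883
R(autopilot servo) = exp(−0.0021 × 100) = 0.810584
R(attitude reference unit) = exp(−0.0012 × 100) = 0.886920
R(flight-control processor) = exp(−0.00073 × 100) = 0.929601
R(actuator driver) = exp(−0.0020 × 100) = 0.818731
Parallel (autopilot servo and attitude reference unit): 1 − (1 − 0.810584)(1 − 0.886920) = 0.978581
Series (air-data computer and [0.978581]): 0.939883 × 0.978581 = 0.919752
Series (flight-control processor and actuator driver): 0.929601 × 0.818731 = 0.761093
Parallel ([0.919752] and [0.761093]): 1 − (1 − 0.919752)(1 − 0.761093) = 0.9808

0.9808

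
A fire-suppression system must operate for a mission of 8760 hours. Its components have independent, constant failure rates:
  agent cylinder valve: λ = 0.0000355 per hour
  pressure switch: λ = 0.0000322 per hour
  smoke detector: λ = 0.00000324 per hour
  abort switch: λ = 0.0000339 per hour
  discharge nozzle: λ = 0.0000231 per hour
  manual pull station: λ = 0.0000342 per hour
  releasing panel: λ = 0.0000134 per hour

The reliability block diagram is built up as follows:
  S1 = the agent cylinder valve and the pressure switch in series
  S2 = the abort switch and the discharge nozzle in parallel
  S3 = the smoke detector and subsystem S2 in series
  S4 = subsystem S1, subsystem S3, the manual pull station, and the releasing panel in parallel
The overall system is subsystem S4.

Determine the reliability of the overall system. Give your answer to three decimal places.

0.999

R(agent cylinder valve) = exp(−0.0000355 × 8760) = 0.73273
R(pressure switch) = exp(−0.0000322 × 8760) = 0.75422
R(smoke detector) = exp(−0.00000324 × 8760) = 0.97202
R(abort switch) = exp(−0.0000339 × 8760) = 0.74307
R(discharge nozzle) = exp(−0.0000231 × 8760) = 0.81680
R(manual pull station) = exp(−0.0000342 × 8760) = 0.74112
R(releasing panel) = exp(−0.0000134 × 8760) = 0.88924
Series (agent cylinder valve and pressure switch): 0.73273 × 0.75422 = 0.55264
Parallel (abort switch and discharge nozzle): 1 − (1 − 0.74307)(1 − 0.81680) = 0.95293
Series (smoke detector and [0.95293]): 0.97202 × 0.95293 = 0.92627
Parallel ([0.55264], [0.92627], manual pull station, and releasing panel): 1 − (1 − 0.55264)(1 − 0.92627)(1 − 0.74112)(1 − 0.88924) = 0.999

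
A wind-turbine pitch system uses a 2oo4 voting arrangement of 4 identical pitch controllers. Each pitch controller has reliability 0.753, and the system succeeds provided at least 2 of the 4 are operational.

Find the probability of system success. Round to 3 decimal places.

R = Σ_{i=2}^{4} C(4,i) p^i (1−p)^{4−i} with p = 0.753
C(4,2)·0.753^2·0.247^2 = 0.20756
C(4,3)·0.753^3·0.247^1 = 0.42183
C(4,4)·0.753^4·0.247^0 = 0.32150
Sum = 0.951

0.951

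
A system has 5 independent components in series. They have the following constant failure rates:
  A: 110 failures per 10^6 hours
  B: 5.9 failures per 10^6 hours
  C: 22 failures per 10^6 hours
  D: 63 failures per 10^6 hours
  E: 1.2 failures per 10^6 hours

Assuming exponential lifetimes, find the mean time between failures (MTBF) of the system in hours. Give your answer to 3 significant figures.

4950

Series of exponential components: λ_sys = Σ λ_i
λ_sys = 0.00011 + 0.0000059 + 0.000022 + 0.000063 + 0.0000012 = 2.0210e-04 /h
MTBF = 1 / λ_sys = 4950 h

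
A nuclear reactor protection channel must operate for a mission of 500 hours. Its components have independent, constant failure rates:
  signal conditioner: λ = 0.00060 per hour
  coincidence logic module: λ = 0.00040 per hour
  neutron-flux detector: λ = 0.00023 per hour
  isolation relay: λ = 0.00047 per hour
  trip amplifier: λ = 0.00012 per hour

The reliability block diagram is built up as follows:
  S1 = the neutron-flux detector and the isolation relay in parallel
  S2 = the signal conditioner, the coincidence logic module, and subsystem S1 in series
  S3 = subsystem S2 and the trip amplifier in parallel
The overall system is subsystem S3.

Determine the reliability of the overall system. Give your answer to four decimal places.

R(signal conditioner) = exp(−0.00060 × 500) = 0.740818
R(coincidence logic module) = exp(−0.00040 × 500) = 0.818731
R(neutron-flux detector) = exp(−0.00023 × 500) = 0.891366
R(isolation relay) = exp(−0.00047 × 500) = 0.790571
R(trip amplifier) = exp(−0.00012 × 500) = 0.941765
Parallel (neutron-flux detector and isolation relay): 1 − (1 − 0.891366)(1 − 0.790571) = 0.977249
Series (signal conditioner, coincidence logic module, and [0.977249]): 0.740818 × 0.818731 × 0.977249 = 0.592731
Parallel ([0.592731] and trip amplifier): 1 − (1 − 0.592731)(1 − 0.941765) = 0.9763

0.9763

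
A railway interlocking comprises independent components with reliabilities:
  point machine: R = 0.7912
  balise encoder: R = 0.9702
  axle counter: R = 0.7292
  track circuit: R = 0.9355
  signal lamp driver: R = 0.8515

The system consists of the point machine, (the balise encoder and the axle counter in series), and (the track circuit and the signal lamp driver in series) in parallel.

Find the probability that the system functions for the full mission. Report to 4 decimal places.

Series (balise encoder and axle counter): 0.970200 × 0.729200 = 0.707470
Series (track circuit and signal lamp driver): 0.935500 × 0.851500 = 0.796578
Parallel (point machine, [0.707470], and [0.796578]): 1 − (1 − 0.791200)(1 − 0.707470)(1 − 0.796578) = 0.9876

0.9876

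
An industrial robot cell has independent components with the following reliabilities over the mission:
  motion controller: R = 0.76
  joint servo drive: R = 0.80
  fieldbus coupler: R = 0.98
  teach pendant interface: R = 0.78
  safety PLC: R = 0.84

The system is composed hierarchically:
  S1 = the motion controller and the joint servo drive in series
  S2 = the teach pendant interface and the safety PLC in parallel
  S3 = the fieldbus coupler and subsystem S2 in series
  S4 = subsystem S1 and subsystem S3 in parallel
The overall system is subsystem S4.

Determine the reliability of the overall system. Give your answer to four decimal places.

0.9786

Series (motion controller and joint servo drive): 0.760000 × 0.800000 = 0.608000
Parallel (teach pendant interface and safety PLC): 1 − (1 − 0.780000)(1 − 0.840000) = 0.964800
Series (fieldbus coupler and [0.964800]): 0.980000 × 0.964800 = 0.945504
Parallel ([0.608000] and [0.945504]): 1 − (1 − 0.608000)(1 − 0.945504) = 0.9786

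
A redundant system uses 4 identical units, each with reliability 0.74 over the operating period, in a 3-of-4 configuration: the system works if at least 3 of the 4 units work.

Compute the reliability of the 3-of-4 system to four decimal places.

R = Σ_{i=3}^{4} C(4,i) p^i (1−p)^{4−i} with p = 0.74
C(4,3)·0.74^3·0.26^1 = 0.421433
C(4,4)·0.74^4·0.26^0 = 0.299866
Sum = 0.7213

0.7213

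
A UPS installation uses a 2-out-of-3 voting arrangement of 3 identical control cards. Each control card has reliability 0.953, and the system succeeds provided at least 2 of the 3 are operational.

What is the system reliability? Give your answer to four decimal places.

0.9936

R = Σ_{i=2}^{3} C(3,i) p^i (1−p)^{3−i} with p = 0.953
C(3,2)·0.953^2·0.047^1 = 0.128057
C(3,3)·0.953^3·0.047^0 = 0.865523
Sum = 0.9936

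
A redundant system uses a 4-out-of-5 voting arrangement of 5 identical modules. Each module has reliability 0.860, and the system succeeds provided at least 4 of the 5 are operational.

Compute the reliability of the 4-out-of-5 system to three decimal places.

0.853

R = Σ_{i=4}^{5} C(5,i) p^i (1−p)^{5−i} with p = 0.860
C(5,4)·0.860^4·0.140^1 = 0.38291
C(5,5)·0.860^5·0.140^0 = 0.47043
Sum = 0.853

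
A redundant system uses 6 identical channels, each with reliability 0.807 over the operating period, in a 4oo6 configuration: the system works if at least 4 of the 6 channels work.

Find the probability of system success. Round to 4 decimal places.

0.9095

R = Σ_{i=4}^{6} C(6,i) p^i (1−p)^{6−i} with p = 0.807
C(6,4)·0.807^4·0.193^2 = 0.236974
C(6,5)·0.807^5·0.193^1 = 0.396348
C(6,6)·0.807^6·0.193^0 = 0.276211
Sum = 0.9095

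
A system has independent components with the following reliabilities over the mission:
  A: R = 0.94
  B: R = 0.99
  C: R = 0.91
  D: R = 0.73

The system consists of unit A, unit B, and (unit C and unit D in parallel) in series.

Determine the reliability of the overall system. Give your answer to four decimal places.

0.9080

Parallel (C and D): 1 − (1 − 0.910000)(1 − 0.730000) = 0.975700
Series (A, B, and [0.975700]): 0.940000 × 0.990000 × 0.975700 = 0.9080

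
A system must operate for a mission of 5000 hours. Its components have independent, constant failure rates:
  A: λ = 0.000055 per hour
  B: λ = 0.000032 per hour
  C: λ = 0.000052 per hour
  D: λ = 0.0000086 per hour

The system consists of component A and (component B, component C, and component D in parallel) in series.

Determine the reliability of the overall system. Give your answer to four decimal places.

0.7585

R(A) = exp(−0.000055 × 5000) = 0.759572
R(B) = exp(−0.000032 × 5000) = 0.852144
R(C) = exp(−0.000052 × 5000) = 0.771052
R(D) = exp(−0.0000086 × 5000) = 0.957911
Parallel (B, C, and D): 1 − (1 − 0.852144)(1 − 0.771052)(1 − 0.957911) = 0.998575
Series (A and [0.998575]): 0.759572 × 0.998575 = 0.7585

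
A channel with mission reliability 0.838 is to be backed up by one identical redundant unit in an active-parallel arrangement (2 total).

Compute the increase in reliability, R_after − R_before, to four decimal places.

R_before = 0.838
R_after = 1 − (1 − 0.838)^2 = 0.9738
ΔR = 0.9738 − 0.838 = 0.1358

0.1358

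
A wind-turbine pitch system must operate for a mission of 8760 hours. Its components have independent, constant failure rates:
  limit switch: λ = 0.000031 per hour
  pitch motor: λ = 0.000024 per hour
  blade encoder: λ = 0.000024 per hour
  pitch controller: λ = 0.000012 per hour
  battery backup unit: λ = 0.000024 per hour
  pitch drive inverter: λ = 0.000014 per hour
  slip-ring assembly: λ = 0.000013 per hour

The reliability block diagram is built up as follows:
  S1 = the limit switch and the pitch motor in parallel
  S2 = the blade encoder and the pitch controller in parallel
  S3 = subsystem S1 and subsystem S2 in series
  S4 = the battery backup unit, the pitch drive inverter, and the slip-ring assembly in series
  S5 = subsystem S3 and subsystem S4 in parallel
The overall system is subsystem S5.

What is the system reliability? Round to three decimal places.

0.977

R(limit switch) = exp(−0.000031 × 8760) = 0.76219
R(pitch motor) = exp(−0.000024 × 8760) = 0.81039
R(blade encoder) = exp(−0.000024 × 8760) = 0.81039
R(pitch controller) = exp(−0.000012 × 8760) = 0.90022
R(battery backup unit) = exp(−0.000024 × 8760) = 0.81039
R(pitch drive inverter) = exp(−0.000014 × 8760) = 0.88458
R(slip-ring assembly) = exp(−0.000013 × 8760) = 0.89237
Parallel (limit switch and pitch motor): 1 − (1 − 0.76219)(1 − 0.81039) = 0.95491
Parallel (blade encoder and pitch controller): 1 − (1 − 0.81039)(1 − 0.90022) = 0.98108
Series ([0.95491] and [0.98108]): 0.95491 × 0.98108 = 0.93684
Series (battery backup unit, pitch drive inverter, and slip-ring assembly): 0.81039 × 0.88458 × 0.89237 = 0.63970
Parallel ([0.93684] and [0.63970]): 1 − (1 − 0.93684)(1 − 0.63970) = 0.977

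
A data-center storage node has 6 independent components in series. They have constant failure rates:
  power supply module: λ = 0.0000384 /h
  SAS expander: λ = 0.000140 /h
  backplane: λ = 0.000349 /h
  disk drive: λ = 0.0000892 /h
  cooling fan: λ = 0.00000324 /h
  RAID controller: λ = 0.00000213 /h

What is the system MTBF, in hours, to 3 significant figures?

Series of exponential components: λ_sys = Σ λ_i
λ_sys = 0.0000384 + 0.000140 + 0.000349 + 0.0000892 + 0.00000324 + 0.00000213 = 6.2197e-04 /h
MTBF = 1 / λ_sys = 1610 h

1610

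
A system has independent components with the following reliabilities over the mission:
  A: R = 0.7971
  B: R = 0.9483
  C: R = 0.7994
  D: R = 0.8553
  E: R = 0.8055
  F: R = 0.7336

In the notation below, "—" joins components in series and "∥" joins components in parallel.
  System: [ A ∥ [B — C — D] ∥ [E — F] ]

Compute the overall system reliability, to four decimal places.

Series (B, C, and D): 0.948300 × 0.799400 × 0.855300 = 0.648378
Series (E and F): 0.805500 × 0.733600 = 0.590915
Parallel (A, [0.648378], and [0.590915]): 1 − (1 − 0.797100)(1 − 0.648378)(1 − 0.590915) = 0.9708

0.9708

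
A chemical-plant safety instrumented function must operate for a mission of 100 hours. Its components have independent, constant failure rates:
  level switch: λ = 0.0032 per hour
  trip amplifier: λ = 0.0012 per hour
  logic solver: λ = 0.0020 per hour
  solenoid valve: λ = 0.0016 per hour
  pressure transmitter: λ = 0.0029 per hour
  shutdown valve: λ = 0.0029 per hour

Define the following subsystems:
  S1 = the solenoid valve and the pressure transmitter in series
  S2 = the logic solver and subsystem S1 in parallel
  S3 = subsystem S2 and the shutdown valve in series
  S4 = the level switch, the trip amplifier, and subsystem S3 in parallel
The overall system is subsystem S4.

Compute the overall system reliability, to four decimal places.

R(level switch) = exp(−0.0032 × 100) = 0.726149
R(trip amplifier) = exp(−0.0012 × 100) = 0.886920
R(logic solver) = exp(−0.0020 × 100) = 0.818731
R(solenoid valve) = exp(−0.0016 × 100) = 0.852144
R(pressure transmitter) = exp(−0.0029 × 100) = 0.748264
R(shutdown valve) = exp(−0.0029 × 100) = 0.748264
Series (solenoid valve and pressure transmitter): 0.852144 × 0.748264 = 0.637629
Parallel (logic solver and [0.637629]): 1 − (1 − 0.818731)(1 − 0.637629) = 0.934313
Series ([0.934313] and shutdown valve): 0.934313 × 0.748264 = 0.699113
Parallel (level switch, trip amplifier, and [0.699113]): 1 − (1 − 0.726149)(1 − 0.886920)(1 − 0.699113) = 0.9907

0.9907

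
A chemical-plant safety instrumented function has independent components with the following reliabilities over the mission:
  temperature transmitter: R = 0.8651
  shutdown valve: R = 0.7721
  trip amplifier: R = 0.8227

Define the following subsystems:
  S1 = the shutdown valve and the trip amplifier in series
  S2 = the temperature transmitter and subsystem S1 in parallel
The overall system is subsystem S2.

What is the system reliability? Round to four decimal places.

Series (shutdown valve and trip amplifier): 0.772100 × 0.822700 = 0.635207
Parallel (temperature transmitter and [0.635207]): 1 − (1 − 0.865100)(1 − 0.635207) = 0.9508

0.9508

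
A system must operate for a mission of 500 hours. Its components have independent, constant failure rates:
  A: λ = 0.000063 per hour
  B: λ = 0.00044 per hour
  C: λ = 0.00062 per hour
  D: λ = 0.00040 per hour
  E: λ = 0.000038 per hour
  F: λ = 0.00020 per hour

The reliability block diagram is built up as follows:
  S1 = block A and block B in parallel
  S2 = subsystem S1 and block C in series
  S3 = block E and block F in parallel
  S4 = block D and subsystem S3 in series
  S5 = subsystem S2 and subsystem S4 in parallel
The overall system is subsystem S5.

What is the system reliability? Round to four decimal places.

R(A) = exp(−0.000063 × 500) = 0.968991
R(B) = exp(−0.00044 × 500) = 0.802519
R(C) = exp(−0.00062 × 500) = 0.733447
R(D) = exp(−0.00040 × 500) = 0.818731
R(E) = exp(−0.000038 × 500) = 0.981179
R(F) = exp(−0.00020 × 500) = 0.904837
Parallel (A and B): 1 − (1 − 0.968991)(1 − 0.802519) = 0.993876
Series ([0.993876] and C): 0.993876 × 0.733447 = 0.728955
Parallel (E and F): 1 − (1 − 0.981179)(1 − 0.904837) = 0.998209
Series (D and [0.998209]): 0.818731 × 0.998209 = 0.817265
Parallel ([0.728955] and [0.817265]): 1 − (1 − 0.728955)(1 − 0.817265) = 0.9505

0.9505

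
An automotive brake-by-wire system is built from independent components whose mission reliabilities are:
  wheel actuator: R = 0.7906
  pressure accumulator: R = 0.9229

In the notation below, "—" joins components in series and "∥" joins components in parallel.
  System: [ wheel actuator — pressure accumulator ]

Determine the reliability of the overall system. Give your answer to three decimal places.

Series (wheel actuator and pressure accumulator): 0.79060 × 0.92290 = 0.730

0.730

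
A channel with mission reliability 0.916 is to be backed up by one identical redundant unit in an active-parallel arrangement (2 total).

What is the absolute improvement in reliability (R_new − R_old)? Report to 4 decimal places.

0.0769

R_before = 0.916
R_after = 1 − (1 − 0.916)^2 = 0.9929
ΔR = 0.9929 − 0.916 = 0.0769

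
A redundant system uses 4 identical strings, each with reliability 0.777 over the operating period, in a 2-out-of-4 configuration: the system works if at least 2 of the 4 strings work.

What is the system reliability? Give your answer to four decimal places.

0.9631

R = Σ_{i=2}^{4} C(4,i) p^i (1−p)^{4−i} with p = 0.777
C(4,2)·0.777^2·0.223^2 = 0.180137
C(4,3)·0.777^3·0.223^1 = 0.418435
C(4,4)·0.777^4·0.223^0 = 0.364489
Sum = 0.9631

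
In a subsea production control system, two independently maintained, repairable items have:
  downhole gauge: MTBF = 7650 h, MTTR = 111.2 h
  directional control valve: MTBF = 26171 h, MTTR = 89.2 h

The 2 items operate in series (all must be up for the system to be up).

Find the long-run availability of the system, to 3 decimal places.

A(downhole gauge) = MTBF/(MTBF+MTTR) = 7650/(7650+111.2) = 0.985672
A(directional control valve) = MTBF/(MTBF+MTTR) = 26171/(26171+89.2) = 0.996603
Series availability: 0.985672 × 0.996603 = 0.982

0.982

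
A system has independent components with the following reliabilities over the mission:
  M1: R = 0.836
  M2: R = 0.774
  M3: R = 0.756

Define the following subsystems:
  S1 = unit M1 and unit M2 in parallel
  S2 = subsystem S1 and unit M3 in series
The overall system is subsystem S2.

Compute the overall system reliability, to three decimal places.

Parallel (M1 and M2): 1 − (1 − 0.83600)(1 − 0.77400) = 0.96294
Series ([0.96294] and M3): 0.96294 × 0.75600 = 0.728

0.728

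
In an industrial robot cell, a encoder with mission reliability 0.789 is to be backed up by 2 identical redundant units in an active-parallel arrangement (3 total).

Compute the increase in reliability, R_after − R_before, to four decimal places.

R_before = 0.789
R_after = 1 − (1 − 0.789)^3 = 0.9906
ΔR = 0.9906 − 0.789 = 0.2016

0.2016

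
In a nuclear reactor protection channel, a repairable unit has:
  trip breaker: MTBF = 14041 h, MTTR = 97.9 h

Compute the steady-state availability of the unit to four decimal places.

0.9931

A(trip breaker) = MTBF/(MTBF+MTTR) = 14041/(14041+97.9) = 0.9931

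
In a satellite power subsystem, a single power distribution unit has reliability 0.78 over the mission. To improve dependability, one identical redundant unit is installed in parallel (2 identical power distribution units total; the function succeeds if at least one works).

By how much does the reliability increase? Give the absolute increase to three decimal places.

0.172

R_before = 0.78
R_after = 1 − (1 − 0.78)^2 = 0.952
ΔR = 0.952 − 0.78 = 0.172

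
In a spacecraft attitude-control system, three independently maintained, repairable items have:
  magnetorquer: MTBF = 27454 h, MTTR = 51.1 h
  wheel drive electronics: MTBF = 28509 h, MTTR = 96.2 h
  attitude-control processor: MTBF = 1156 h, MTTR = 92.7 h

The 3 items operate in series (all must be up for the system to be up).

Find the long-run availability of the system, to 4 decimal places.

A(magnetorquer) = MTBF/(MTBF+MTTR) = 27454/(27454+51.1) = 0.998142
A(wheel drive electronics) = MTBF/(MTBF+MTTR) = 28509/(28509+96.2) = 0.996637
A(attitude-control processor) = MTBF/(MTBF+MTTR) = 1156/(1156+92.7) = 0.925763
Series availability: 0.998142 × 0.996637 × 0.925763 = 0.9209

0.9209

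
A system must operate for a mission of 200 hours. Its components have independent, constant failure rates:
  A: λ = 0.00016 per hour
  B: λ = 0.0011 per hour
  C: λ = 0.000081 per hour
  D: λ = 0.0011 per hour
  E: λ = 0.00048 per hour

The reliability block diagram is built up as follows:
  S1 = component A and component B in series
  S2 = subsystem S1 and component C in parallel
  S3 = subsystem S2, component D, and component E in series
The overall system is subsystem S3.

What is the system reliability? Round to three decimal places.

0.726

R(A) = exp(−0.00016 × 200) = 0.96851
R(B) = exp(−0.0011 × 200) = 0.80252
R(C) = exp(−0.000081 × 200) = 0.98393
R(D) = exp(−0.0011 × 200) = 0.80252
R(E) = exp(−0.00048 × 200) = 0.90846
Series (A and B): 0.96851 × 0.80252 = 0.77725
Parallel ([0.77725] and C): 1 − (1 − 0.77725)(1 − 0.98393) = 0.99642
Series ([0.99642], D, and E): 0.99642 × 0.80252 × 0.90846 = 0.726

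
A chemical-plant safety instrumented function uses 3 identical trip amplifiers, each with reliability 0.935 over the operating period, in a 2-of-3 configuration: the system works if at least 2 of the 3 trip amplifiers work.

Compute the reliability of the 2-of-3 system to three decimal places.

R = Σ_{i=2}^{3} C(3,i) p^i (1−p)^{3−i} with p = 0.935
C(3,2)·0.935^2·0.065^1 = 0.17047
C(3,3)·0.935^3·0.065^0 = 0.81740
Sum = 0.988

0.988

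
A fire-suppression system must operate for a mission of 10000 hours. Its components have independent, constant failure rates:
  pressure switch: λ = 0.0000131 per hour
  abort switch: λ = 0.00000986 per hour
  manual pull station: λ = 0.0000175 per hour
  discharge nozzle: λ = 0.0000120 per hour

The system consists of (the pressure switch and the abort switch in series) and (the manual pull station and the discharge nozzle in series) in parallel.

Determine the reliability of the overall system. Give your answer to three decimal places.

R(pressure switch) = exp(−0.0000131 × 10000) = 0.87722
R(abort switch) = exp(−0.00000986 × 10000) = 0.90611
R(manual pull station) = exp(−0.0000175 × 10000) = 0.83946
R(discharge nozzle) = exp(−0.0000120 × 10000) = 0.88692
Series (pressure switch and abort switch): 0.87722 × 0.90611 = 0.79486
Series (manual pull station and discharge nozzle): 0.83946 × 0.88692 = 0.74453
Parallel ([0.79486] and [0.74453]): 1 − (1 − 0.79486)(1 − 0.74453) = 0.948

0.948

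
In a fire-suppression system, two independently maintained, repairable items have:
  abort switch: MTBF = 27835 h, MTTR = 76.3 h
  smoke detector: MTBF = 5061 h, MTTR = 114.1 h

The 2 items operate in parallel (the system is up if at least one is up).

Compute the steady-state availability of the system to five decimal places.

A(abort switch) = MTBF/(MTBF+MTTR) = 27835/(27835+76.3) = 0.997266
A(smoke detector) = MTBF/(MTBF+MTTR) = 5061/(5061+114.1) = 0.977952
Parallel availability: 1 − (1 − 0.997266)(1 − 0.977952) = 0.99994

0.99994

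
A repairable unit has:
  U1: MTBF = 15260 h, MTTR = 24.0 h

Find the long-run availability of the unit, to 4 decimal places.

0.9984

A(U1) = MTBF/(MTBF+MTTR) = 15260/(15260+24.0) = 0.9984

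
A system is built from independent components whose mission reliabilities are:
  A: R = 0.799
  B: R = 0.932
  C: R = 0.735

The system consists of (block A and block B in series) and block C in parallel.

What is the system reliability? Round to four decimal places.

0.9323

Series (A and B): 0.799000 × 0.932000 = 0.744668
Parallel ([0.744668] and C): 1 − (1 − 0.744668)(1 − 0.735000) = 0.9323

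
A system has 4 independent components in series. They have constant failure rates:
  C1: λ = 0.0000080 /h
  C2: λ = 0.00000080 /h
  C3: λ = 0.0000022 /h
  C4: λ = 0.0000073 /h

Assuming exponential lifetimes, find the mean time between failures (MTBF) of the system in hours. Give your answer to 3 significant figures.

54600

Series of exponential components: λ_sys = Σ λ_i
λ_sys = 0.0000080 + 0.00000080 + 0.0000022 + 0.0000073 = 1.8300e-05 /h
MTBF = 1 / λ_sys = 54600 h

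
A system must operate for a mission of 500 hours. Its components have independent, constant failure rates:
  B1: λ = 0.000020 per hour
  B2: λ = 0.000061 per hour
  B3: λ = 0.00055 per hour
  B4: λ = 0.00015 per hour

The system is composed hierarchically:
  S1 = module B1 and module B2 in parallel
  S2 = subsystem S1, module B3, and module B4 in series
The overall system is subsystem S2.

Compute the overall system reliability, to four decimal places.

R(B1) = exp(−0.000020 × 500) = 0.990050
R(B2) = exp(−0.000061 × 500) = 0.969960
R(B3) = exp(−0.00055 × 500) = 0.759572
R(B4) = exp(−0.00015 × 500) = 0.927743
Parallel (B1 and B2): 1 − (1 − 0.990050)(1 − 0.969960) = 0.999701
Series ([0.999701], B3, and B4): 0.999701 × 0.759572 × 0.927743 = 0.7045

0.7045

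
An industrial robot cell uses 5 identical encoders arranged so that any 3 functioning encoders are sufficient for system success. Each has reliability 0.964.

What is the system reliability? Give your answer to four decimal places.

R = Σ_{i=3}^{5} C(5,i) p^i (1−p)^{5−i} with p = 0.964
C(5,3)·0.964^3·0.036^2 = 0.011610
C(5,4)·0.964^4·0.036^1 = 0.155446
C(5,5)·0.964^5·0.036^0 = 0.832502
Sum = 0.9996

0.9996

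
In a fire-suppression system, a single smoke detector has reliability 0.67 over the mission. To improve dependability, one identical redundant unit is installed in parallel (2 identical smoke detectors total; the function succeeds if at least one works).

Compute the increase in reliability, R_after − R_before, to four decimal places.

0.2211

R_before = 0.67
R_after = 1 − (1 − 0.67)^2 = 0.8911
ΔR = 0.8911 − 0.67 = 0.2211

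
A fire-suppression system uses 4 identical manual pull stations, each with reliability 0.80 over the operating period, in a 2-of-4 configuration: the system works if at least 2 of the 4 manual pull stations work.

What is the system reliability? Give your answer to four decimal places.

0.9728

R = Σ_{i=2}^{4} C(4,i) p^i (1−p)^{4−i} with p = 0.80
C(4,2)·0.80^2·0.20^2 = 0.153600
C(4,3)·0.80^3·0.20^1 = 0.409600
C(4,4)·0.80^4·0.20^0 = 0.409600
Sum = 0.9728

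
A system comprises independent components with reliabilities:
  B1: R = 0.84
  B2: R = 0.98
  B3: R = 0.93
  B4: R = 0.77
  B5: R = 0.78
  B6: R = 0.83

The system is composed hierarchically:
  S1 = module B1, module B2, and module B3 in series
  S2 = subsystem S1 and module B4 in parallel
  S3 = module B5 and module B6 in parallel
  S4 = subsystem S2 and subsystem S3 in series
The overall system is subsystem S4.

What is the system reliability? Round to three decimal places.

Series (B1, B2, and B3): 0.84000 × 0.98000 × 0.93000 = 0.76558
Parallel ([0.76558] and B4): 1 − (1 − 0.76558)(1 − 0.77000) = 0.94608
Parallel (B5 and B6): 1 − (1 − 0.78000)(1 − 0.83000) = 0.96260
Series ([0.94608] and [0.96260]): 0.94608 × 0.96260 = 0.911

0.911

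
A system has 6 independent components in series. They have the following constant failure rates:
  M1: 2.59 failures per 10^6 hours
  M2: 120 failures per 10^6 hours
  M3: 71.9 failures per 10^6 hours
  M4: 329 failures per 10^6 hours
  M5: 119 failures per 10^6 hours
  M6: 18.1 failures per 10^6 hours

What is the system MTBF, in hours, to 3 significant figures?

Series of exponential components: λ_sys = Σ λ_i
λ_sys = 0.00000259 + 0.000120 + 0.0000719 + 0.000329 + 0.000119 + 0.0000181 = 6.6059e-04 /h
MTBF = 1 / λ_sys = 1510 h

1510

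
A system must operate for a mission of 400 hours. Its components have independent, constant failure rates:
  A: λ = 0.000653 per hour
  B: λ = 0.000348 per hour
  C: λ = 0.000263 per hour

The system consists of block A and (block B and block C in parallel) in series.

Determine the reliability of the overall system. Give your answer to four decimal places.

R(A) = exp(−0.000653 × 400) = 0.770127
R(B) = exp(−0.000348 × 400) = 0.870054
R(C) = exp(−0.000263 × 400) = 0.900144
Parallel (B and C): 1 − (1 − 0.870054)(1 − 0.900144) = 0.987024
Series (A and [0.987024]): 0.770127 × 0.987024 = 0.7601

0.7601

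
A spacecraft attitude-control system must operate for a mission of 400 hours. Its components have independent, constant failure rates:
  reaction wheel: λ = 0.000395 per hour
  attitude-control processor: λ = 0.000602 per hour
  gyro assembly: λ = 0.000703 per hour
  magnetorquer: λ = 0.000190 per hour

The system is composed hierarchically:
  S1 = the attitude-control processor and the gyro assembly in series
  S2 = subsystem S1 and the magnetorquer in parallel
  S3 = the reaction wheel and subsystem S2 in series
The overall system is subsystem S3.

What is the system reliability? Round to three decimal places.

0.828

R(reaction wheel) = exp(−0.000395 × 400) = 0.85385
R(attitude-control processor) = exp(−0.000602 × 400) = 0.78600
R(gyro assembly) = exp(−0.000703 × 400) = 0.75488
R(magnetorquer) = exp(−0.000190 × 400) = 0.92682
Series (attitude-control processor and gyro assembly): 0.78600 × 0.75488 = 0.59334
Parallel ([0.59334] and magnetorquer): 1 − (1 − 0.59334)(1 − 0.92682) = 0.97024
Series (reaction wheel and [0.97024]): 0.85385 × 0.97024 = 0.828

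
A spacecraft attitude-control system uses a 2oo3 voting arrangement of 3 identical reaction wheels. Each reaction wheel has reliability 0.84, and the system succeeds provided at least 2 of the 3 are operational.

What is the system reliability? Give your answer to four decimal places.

0.9314

R = Σ_{i=2}^{3} C(3,i) p^i (1−p)^{3−i} with p = 0.84
C(3,2)·0.84^2·0.16^1 = 0.338688
C(3,3)·0.84^3·0.16^0 = 0.592704
Sum = 0.9314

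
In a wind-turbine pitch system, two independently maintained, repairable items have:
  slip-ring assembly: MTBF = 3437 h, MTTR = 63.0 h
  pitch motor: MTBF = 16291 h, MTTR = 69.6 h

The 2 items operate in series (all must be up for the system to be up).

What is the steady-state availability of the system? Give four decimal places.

A(slip-ring assembly) = MTBF/(MTBF+MTTR) = 3437/(3437+63.0) = 0.982000
A(pitch motor) = MTBF/(MTBF+MTTR) = 16291/(16291+69.6) = 0.995746
Series availability: 0.982000 × 0.995746 = 0.9778

0.9778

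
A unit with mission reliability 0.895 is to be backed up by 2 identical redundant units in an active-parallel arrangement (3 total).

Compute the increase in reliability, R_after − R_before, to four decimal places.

0.1038

R_before = 0.895
R_after = 1 − (1 − 0.895)^3 = 0.9988
ΔR = 0.9988 − 0.895 = 0.1038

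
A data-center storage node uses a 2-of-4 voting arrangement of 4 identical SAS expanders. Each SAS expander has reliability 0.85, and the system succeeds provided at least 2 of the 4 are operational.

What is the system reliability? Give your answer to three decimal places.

0.988

R = Σ_{i=2}^{4} C(4,i) p^i (1−p)^{4−i} with p = 0.85
C(4,2)·0.85^2·0.15^2 = 0.09754
C(4,3)·0.85^3·0.15^1 = 0.36848
C(4,4)·0.85^4·0.15^0 = 0.52201
Sum = 0.988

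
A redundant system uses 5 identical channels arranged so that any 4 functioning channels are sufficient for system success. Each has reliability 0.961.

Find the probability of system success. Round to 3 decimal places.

0.986

R = Σ_{i=4}^{5} C(5,i) p^i (1−p)^{5−i} with p = 0.961
C(5,4)·0.961^4·0.039^1 = 0.16631
C(5,5)·0.961^5·0.039^0 = 0.81963
Sum = 0.986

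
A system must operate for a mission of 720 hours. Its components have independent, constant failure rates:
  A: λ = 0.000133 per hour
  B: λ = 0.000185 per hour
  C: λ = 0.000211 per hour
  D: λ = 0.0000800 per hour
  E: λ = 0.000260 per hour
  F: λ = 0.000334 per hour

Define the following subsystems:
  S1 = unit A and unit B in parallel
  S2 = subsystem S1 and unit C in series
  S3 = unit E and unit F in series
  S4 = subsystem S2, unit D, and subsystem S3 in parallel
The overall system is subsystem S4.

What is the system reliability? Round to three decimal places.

R(A) = exp(−0.000133 × 720) = 0.90868
R(B) = exp(−0.000185 × 720) = 0.87529
R(C) = exp(−0.000211 × 720) = 0.85906
R(D) = exp(−0.0000800 × 720) = 0.94403
R(E) = exp(−0.000260 × 720) = 0.82928
R(F) = exp(−0.000334 × 720) = 0.78625
Parallel (A and B): 1 − (1 − 0.90868)(1 − 0.87529) = 0.98861
Series ([0.98861] and C): 0.98861 × 0.85906 = 0.84928
Series (E and F): 0.82928 × 0.78625 = 0.65202
Parallel ([0.84928], D, and [0.65202]): 1 − (1 − 0.84928)(1 − 0.94403)(1 − 0.65202) = 0.997

0.997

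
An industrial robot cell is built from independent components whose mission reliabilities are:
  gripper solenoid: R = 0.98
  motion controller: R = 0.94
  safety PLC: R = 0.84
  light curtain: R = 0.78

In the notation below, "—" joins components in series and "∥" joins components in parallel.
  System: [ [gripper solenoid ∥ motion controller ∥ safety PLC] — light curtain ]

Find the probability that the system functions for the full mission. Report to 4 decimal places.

Parallel (gripper solenoid, motion controller, and safety PLC): 1 − (1 − 0.980000)(1 − 0.940000)(1 − 0.840000) = 0.999808
Series ([0.999808] and light curtain): 0.999808 × 0.780000 = 0.7799

0.7799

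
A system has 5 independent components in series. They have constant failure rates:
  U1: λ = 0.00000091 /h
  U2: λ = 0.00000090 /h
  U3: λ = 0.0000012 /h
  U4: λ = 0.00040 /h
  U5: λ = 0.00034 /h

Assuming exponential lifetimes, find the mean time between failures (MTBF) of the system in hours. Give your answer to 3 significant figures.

1350

Series of exponential components: λ_sys = Σ λ_i
λ_sys = 0.00000091 + 0.00000090 + 0.0000012 + 0.00040 + 0.00034 = 7.4301e-04 /h
MTBF = 1 / λ_sys = 1350 h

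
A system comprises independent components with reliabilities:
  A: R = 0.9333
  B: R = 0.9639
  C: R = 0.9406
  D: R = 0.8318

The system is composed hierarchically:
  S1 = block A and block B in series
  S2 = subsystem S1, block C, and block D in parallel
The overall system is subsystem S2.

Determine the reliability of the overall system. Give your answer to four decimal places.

Series (A and B): 0.933300 × 0.963900 = 0.899608
Parallel ([0.899608], C, and D): 1 − (1 − 0.899608)(1 − 0.940600)(1 − 0.831800) = 0.9990

0.9990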